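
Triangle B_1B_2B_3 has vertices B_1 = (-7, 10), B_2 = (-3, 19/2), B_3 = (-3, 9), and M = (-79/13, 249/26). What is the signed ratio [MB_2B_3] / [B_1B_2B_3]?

[B_1B_2B_3] = ½·((-7)·(19/2−9) + (-3)·(9−10) + (-3)·(10−(19/2))) = ½·(-7/2 + 3 − 3/2) = -1.
[MB_2B_3] = ½·((-79/13)·(19/2−9) + (-3)·(9−(249/26)) + (-3)·(249/26−(19/2))) = ½·(-79/26 + 45/26 − 3/13) = -10/13, so the ratio is (-10/13)/(-1) = 10/13.

10/13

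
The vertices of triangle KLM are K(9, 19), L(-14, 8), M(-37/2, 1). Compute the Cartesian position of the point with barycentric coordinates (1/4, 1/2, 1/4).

N = (1/4)·K + (1/2)·L + (1/4)·M.
x-coordinate: (1/4)·9 + (1/2)·(-14) + (1/4)·(-37/2) = -75/8.
y-coordinate: (1/4)·19 + (1/2)·8 + (1/4)·1 = 9.

(-75/8, 9)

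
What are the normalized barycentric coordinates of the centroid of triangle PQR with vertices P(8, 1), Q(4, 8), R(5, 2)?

The centroid is the average of the vertices, so each weight is 1/3.

(1/3, 1/3, 1/3)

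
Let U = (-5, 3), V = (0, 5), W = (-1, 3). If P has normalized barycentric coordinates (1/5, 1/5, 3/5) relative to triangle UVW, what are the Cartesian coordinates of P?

(-8/5, 17/5)

P = (1/5)·U + (1/5)·V + (3/5)·W.
x-coordinate: (1/5)·(-5) + (1/5)·0 + (3/5)·(-1) = -8/5.
y-coordinate: (1/5)·3 + (1/5)·5 + (3/5)·3 = 17/5.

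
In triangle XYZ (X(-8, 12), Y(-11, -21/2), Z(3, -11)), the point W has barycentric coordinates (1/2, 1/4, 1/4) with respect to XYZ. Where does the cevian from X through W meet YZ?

Line XW meets YZ where the X-coordinate vanishes; zeroing W's X-weight and renormalizing leaves Y, Z-weights 1/4 : 1/4 → (1/2, 1/2).
So V = (1/2)·Y + (1/2)·Z = (-4, -43/4).

(-4, -43/4)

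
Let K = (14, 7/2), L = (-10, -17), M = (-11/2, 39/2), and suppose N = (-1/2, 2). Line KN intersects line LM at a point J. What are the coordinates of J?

(-31/4, 5/4)

Barycentric coordinates of N with respect to KLM: (1/3, 1/3, 1/3).
On side LM the K-coordinate is zero; dropping N's K-weight 1/3 and renormalizing the remaining 1/3 : 1/3 gives weights 1/2, 1/2 on L, M.
J = (1/2)·(-10, -17) + (1/2)·(-11/2, 39/2) = (-31/4, 5/4).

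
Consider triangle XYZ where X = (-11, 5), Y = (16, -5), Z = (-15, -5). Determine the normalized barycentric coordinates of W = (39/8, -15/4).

Signed area of the reference triangle: [XYZ] = ½·((-11)·(-5−(-5)) + 16·(-5−5) + (-15)·(5−(-5))) = ½·(0 − 160 − 150) = -155.
[WYZ] = ½·((39/8)·(-5−(-5)) + 16·(-5−(-15/4)) + (-15)·(-15/4−(-5))) = ½·(0 − 20 − 75/4) = -155/8, so the X-coordinate is (-155/8)/(-155) = 1/8.
[XWZ] = ½·((-11)·(-15/4−(-5)) + (39/8)·(-5−5) + (-15)·(5−(-15/4))) = ½·(-55/4 − 195/4 − 525/4) = -775/8, so the Y-coordinate is 5/8.
[XYW] = ½·((-11)·(-5−(-15/4)) + 16·(-15/4−5) + (39/8)·(5−(-5))) = ½·(55/4 − 140 + 195/4) = -155/4, so the Z-coordinate is 1/4.

(1/8, 5/8, 1/4)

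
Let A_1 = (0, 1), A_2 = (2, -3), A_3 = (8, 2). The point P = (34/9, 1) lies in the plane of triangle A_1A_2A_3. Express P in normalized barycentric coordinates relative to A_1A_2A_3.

Signed area of the reference triangle: [A_1A_2A_3] = ½·(0·(-3−2) + 2·(2−1) + 8·(1−(-3))) = ½·(0 + 2 + 32) = 17.
[PA_2A_3] = ½·((34/9)·(-3−2) + 2·(2−1) + 8·(1−(-3))) = ½·(-170/9 + 2 + 32) = 68/9, so the A_1-coordinate is (68/9)/17 = 4/9.
[A_1PA_3] = ½·(0·(1−2) + (34/9)·(2−1) + 8·(1−1)) = ½·(0 + 34/9 + 0) = 17/9, so the A_2-coordinate is 1/9.
[A_1A_2P] = ½·(0·(-3−1) + 2·(1−1) + (34/9)·(1−(-3))) = ½·(0 + 0 + 136/9) = 68/9, so the A_3-coordinate is 4/9.
Check: 4/9 + 1/9 + 4/9 = 1.

(4/9, 1/9, 4/9)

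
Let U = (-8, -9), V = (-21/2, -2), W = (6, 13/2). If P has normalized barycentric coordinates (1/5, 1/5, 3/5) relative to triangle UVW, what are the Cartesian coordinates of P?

(-1/10, 17/10)

P = (1/5)·U + (1/5)·V + (3/5)·W.
x-coordinate: (1/5)·(-8) + (1/5)·(-21/2) + (3/5)·6 = -1/10.
y-coordinate: (1/5)·(-9) + (1/5)·(-2) + (3/5)·(13/2) = 17/10.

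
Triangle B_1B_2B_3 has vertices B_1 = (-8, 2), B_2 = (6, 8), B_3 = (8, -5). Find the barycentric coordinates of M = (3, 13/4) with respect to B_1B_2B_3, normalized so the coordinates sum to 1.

(1/4, 1/2, 1/4)

Signed area of the reference triangle: [B_1B_2B_3] = ½·((-8)·(8−(-5)) + 6·(-5−2) + 8·(2−8)) = ½·(-104 − 42 − 48) = -97.
[MB_2B_3] = ½·(3·(8−(-5)) + 6·(-5−(13/4)) + 8·(13/4−8)) = ½·(39 − 99/2 − 38) = -97/4, so the B_1-coordinate is (-97/4)/(-97) = 1/4.
[B_1MB_3] = ½·((-8)·(13/4−(-5)) + 3·(-5−2) + 8·(2−(13/4))) = ½·(-66 − 21 − 10) = -97/2, so the B_2-coordinate is 1/2.
[B_1B_2M] = ½·((-8)·(8−(13/4)) + 6·(13/4−2) + 3·(2−8)) = ½·(-38 + 15/2 − 18) = -97/4, so the B_3-coordinate is 1/4.
Check: 1/4 + 1/2 + 1/4 = 1.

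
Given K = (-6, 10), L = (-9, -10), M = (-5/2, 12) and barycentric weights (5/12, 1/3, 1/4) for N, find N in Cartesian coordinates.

N = (5/12)·K + (1/3)·L + (1/4)·M.
x-coordinate: (5/12)·(-6) + (1/3)·(-9) + (1/4)·(-5/2) = -49/8.
y-coordinate: (5/12)·10 + (1/3)·(-10) + (1/4)·12 = 23/6.

(-49/8, 23/6)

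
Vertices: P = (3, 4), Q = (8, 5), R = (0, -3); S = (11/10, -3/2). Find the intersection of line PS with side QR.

(8/9, -19/9)

Barycentric coordinates of S with respect to PQR: (1/10, 1/10, 4/5).
On side QR the P-coordinate is zero; dropping S's P-weight 1/10 and renormalizing the remaining 1/10 : 4/5 gives weights 1/9, 8/9 on Q, R.
T = (1/9)·(8, 5) + (8/9)·(0, -3) = (8/9, -19/9).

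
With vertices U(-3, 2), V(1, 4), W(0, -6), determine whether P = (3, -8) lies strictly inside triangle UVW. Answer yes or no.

no

Barycentric coordinates of P: (-16/19, 9/19, 26/19).
The three coordinates are negative, positive, positive; a point is interior exactly when all three are positive.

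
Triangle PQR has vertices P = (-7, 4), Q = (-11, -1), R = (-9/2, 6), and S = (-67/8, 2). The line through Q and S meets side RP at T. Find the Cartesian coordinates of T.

(-23/4, 5)

Barycentric coordinates of S with respect to PQR: (1/4, 1/2, 1/4).
On side RP the Q-coordinate is zero; dropping S's Q-weight 1/2 and renormalizing the remaining 1/4 : 1/4 gives weights 1/2, 1/2 on R, P.
T = (1/2)·(-9/2, 6) + (1/2)·(-7, 4) = (-23/4, 5).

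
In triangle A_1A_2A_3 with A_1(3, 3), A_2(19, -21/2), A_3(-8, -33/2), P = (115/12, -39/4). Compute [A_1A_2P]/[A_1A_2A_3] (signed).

1/4

[A_1A_2A_3] = ½·(3·(-21/2−(-33/2)) + 19·(-33/2−3) + (-8)·(3−(-21/2))) = ½·(18 − 741/2 − 108) = -921/4.
[A_1A_2P] = ½·(3·(-21/2−(-39/4)) + 19·(-39/4−3) + (115/12)·(3−(-21/2))) = ½·(-9/4 − 969/4 + 1035/8) = -921/16, so the ratio is (-921/16)/(-921/4) = 1/4.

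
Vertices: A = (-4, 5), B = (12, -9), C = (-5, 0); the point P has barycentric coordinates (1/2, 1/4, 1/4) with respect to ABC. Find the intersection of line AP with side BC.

(7/2, -9/2)

Line AP meets BC where the A-coordinate vanishes; zeroing P's A-weight and renormalizing leaves B, C-weights 1/4 : 1/4 → (1/2, 1/2).
So Q = (1/2)·B + (1/2)·C = (7/2, -9/2).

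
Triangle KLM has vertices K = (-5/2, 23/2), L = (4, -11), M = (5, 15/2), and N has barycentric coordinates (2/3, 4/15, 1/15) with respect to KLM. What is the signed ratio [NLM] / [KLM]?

The signed ratio [NLM]/[KLM] equals the barycentric coordinate of N at vertex K, which is 2/3.

2/3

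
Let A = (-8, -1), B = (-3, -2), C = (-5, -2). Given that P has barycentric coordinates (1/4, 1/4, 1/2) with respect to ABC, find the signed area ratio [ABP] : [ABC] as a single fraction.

1/2

The signed ratio [ABP]/[ABC] equals the barycentric coordinate of P at vertex C, which is 1/2.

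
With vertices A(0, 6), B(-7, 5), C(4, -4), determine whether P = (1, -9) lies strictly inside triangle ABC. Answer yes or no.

Barycentric coordinates of P: (-41/37, 25/37, 53/37).
The three coordinates are negative, positive, positive; a point is interior exactly when all three are positive.

no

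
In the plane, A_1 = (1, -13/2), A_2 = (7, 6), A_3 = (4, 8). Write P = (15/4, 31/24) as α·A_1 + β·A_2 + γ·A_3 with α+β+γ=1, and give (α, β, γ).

(5/12, 1/3, 1/4)

Signed area of the reference triangle: [A_1A_2A_3] = ½·(1·(6−8) + 7·(8−(-13/2)) + 4·(-13/2−6)) = ½·(-2 + 203/2 − 50) = 99/4.
[PA_2A_3] = ½·((15/4)·(6−8) + 7·(8−(31/24)) + 4·(31/24−6)) = ½·(-15/2 + 1127/24 − 113/6) = 165/16, so the A_1-coordinate is (165/16)/(99/4) = 5/12.
[A_1PA_3] = ½·(1·(31/24−8) + (15/4)·(8−(-13/2)) + 4·(-13/2−(31/24))) = ½·(-161/24 + 435/8 − 187/6) = 33/4, so the A_2-coordinate is 1/3.
[A_1A_2P] = ½·(1·(6−(31/24)) + 7·(31/24−(-13/2)) + (15/4)·(-13/2−6)) = ½·(113/24 + 1309/24 − 375/8) = 99/16, so the A_3-coordinate is 1/4.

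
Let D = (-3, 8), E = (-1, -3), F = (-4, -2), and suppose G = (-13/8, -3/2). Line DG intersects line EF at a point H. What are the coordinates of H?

(-10/7, -20/7)

Barycentric coordinates of G with respect to DEF: (1/8, 3/4, 1/8).
On side EF the D-coordinate is zero; dropping G's D-weight 1/8 and renormalizing the remaining 3/4 : 1/8 gives weights 6/7, 1/7 on E, F.
H = (6/7)·(-1, -3) + (1/7)·(-4, -2) = (-10/7, -20/7).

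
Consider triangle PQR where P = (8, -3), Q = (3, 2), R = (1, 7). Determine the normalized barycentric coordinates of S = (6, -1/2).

(2/3, 1/6, 1/6)

Signed area of the reference triangle: [PQR] = ½·(8·(2−7) + 3·(7−(-3)) + 1·(-3−2)) = ½·(-40 + 30 − 5) = -15/2.
[SQR] = ½·(6·(2−7) + 3·(7−(-1/2)) + 1·(-1/2−2)) = ½·(-30 + 45/2 − 5/2) = -5, so the P-coordinate is (-5)/(-15/2) = 2/3.
[PSR] = ½·(8·(-1/2−7) + 6·(7−(-3)) + 1·(-3−(-1/2))) = ½·(-60 + 60 − 5/2) = -5/4, so the Q-coordinate is 1/6.
[PQS] = ½·(8·(2−(-1/2)) + 3·(-1/2−(-3)) + 6·(-3−2)) = ½·(20 + 15/2 − 30) = -5/4, so the R-coordinate is 1/6.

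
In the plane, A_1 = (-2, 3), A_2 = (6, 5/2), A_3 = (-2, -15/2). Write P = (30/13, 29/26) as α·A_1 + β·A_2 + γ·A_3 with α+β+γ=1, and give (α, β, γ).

Signed area of the reference triangle: [A_1A_2A_3] = ½·((-2)·(5/2−(-15/2)) + 6·(-15/2−3) + (-2)·(3−(5/2))) = ½·(-20 − 63 − 1) = -42.
[PA_2A_3] = ½·((30/13)·(5/2−(-15/2)) + 6·(-15/2−(29/26)) + (-2)·(29/26−(5/2))) = ½·(300/13 − 672/13 + 36/13) = -168/13, so the A_1-coordinate is (-168/13)/(-42) = 4/13.
[A_1PA_3] = ½·((-2)·(29/26−(-15/2)) + (30/13)·(-15/2−3) + (-2)·(3−(29/26))) = ½·(-224/13 − 315/13 − 49/13) = -294/13, so the A_2-coordinate is 7/13.
[A_1A_2P] = ½·((-2)·(5/2−(29/26)) + 6·(29/26−3) + (30/13)·(3−(5/2))) = ½·(-36/13 − 147/13 + 15/13) = -84/13, so the A_3-coordinate is 2/13.
Check: 4/13 + 7/13 + 2/13 = 1.

(4/13, 7/13, 2/13)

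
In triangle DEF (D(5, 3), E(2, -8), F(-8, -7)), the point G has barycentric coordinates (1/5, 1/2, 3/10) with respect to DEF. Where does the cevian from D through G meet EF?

(-7/4, -61/8)

Line DG meets EF where the D-coordinate vanishes; zeroing G's D-weight and renormalizing leaves E, F-weights 1/2 : 3/10 → (5/8, 3/8).
So H = (5/8)·E + (3/8)·F = (-7/4, -61/8).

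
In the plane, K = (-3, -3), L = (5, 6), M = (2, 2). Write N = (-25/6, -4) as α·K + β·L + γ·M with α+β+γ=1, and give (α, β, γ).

Signed area of the reference triangle: [KLM] = ½·((-3)·(6−2) + 5·(2−(-3)) + 2·(-3−6)) = ½·(-12 + 25 − 18) = -5/2.
[NLM] = ½·((-25/6)·(6−2) + 5·(2−(-4)) + 2·(-4−6)) = ½·(-50/3 + 30 − 20) = -10/3, so the K-coordinate is (-10/3)/(-5/2) = 4/3.
[KNM] = ½·((-3)·(-4−2) + (-25/6)·(2−(-3)) + 2·(-3−(-4))) = ½·(18 − 125/6 + 2) = -5/12, so the L-coordinate is 1/6.
[KLN] = ½·((-3)·(6−(-4)) + 5·(-4−(-3)) + (-25/6)·(-3−6)) = ½·(-30 − 5 + 75/2) = 5/4, so the M-coordinate is -1/2.
Check: 4/3 + 1/6 − 1/2 = 1.

(4/3, 1/6, -1/2)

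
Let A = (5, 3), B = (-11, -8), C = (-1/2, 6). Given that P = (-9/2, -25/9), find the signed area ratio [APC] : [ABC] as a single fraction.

[ABC] = ½·(5·(-8−6) + (-11)·(6−3) + (-1/2)·(3−(-8))) = ½·(-70 − 33 − 11/2) = -217/4.
[APC] = ½·(5·(-25/9−6) + (-9/2)·(6−3) + (-1/2)·(3−(-25/9))) = ½·(-395/9 − 27/2 − 26/9) = -1085/36, so the ratio is (-1085/36)/(-217/4) = 5/9.

5/9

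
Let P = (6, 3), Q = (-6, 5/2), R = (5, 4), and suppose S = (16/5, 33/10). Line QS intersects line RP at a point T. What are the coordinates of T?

(11/2, 7/2)

Barycentric coordinates of S with respect to PQR: (2/5, 1/5, 2/5).
On side RP the Q-coordinate is zero; dropping S's Q-weight 1/5 and renormalizing the remaining 2/5 : 2/5 gives weights 1/2, 1/2 on R, P.
T = (1/2)·(5, 4) + (1/2)·(6, 3) = (11/2, 7/2).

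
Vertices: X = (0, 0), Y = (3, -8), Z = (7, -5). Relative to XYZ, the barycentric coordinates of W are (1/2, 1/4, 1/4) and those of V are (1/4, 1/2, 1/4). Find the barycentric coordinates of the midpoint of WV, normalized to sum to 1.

Since both coordinate triples sum to 1, the midpoint's barycentrics are the componentwise average.
(1/2+1/4)/2 = 3/8; similarly 3/8 and 1/4.

(3/8, 3/8, 1/4)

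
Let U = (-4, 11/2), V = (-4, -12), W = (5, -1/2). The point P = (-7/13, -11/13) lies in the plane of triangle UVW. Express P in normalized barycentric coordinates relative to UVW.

(5/13, 3/13, 5/13)

Signed area of the reference triangle: [UVW] = ½·((-4)·(-12−(-1/2)) + (-4)·(-1/2−(11/2)) + 5·(11/2−(-12))) = ½·(46 + 24 + 175/2) = 315/4.
[PVW] = ½·((-7/13)·(-12−(-1/2)) + (-4)·(-1/2−(-11/13)) + 5·(-11/13−(-12))) = ½·(161/26 − 18/13 + 725/13) = 1575/52, so the U-coordinate is (1575/52)/(315/4) = 5/13.
[UPW] = ½·((-4)·(-11/13−(-1/2)) + (-7/13)·(-1/2−(11/2)) + 5·(11/2−(-11/13))) = ½·(18/13 + 42/13 + 825/26) = 945/52, so the V-coordinate is 3/13.
[UVP] = ½·((-4)·(-12−(-11/13)) + (-4)·(-11/13−(11/2)) + (-7/13)·(11/2−(-12))) = ½·(580/13 + 330/13 − 245/26) = 1575/52, so the W-coordinate is 5/13.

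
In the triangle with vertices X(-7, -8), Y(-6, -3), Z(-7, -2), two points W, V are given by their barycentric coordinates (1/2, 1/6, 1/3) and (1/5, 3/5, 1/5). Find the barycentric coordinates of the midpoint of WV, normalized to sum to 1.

(7/20, 23/60, 4/15)

Since both coordinate triples sum to 1, the midpoint's barycentrics are the componentwise average.
(1/2+1/5)/2 = 7/20; similarly 23/60 and 4/15.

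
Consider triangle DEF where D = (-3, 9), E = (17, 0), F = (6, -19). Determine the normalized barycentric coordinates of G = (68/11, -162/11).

(1/11, 1/11, 9/11)

Signed area of the reference triangle: [DEF] = ½·((-3)·(0−(-19)) + 17·(-19−9) + 6·(9−0)) = ½·(-57 − 476 + 54) = -479/2.
[GEF] = ½·((68/11)·(0−(-19)) + 17·(-19−(-162/11)) + 6·(-162/11−0)) = ½·(1292/11 − 799/11 − 972/11) = -479/22, so the D-coordinate is (-479/22)/(-479/2) = 1/11.
[DGF] = ½·((-3)·(-162/11−(-19)) + (68/11)·(-19−9) + 6·(9−(-162/11))) = ½·(-141/11 − 1904/11 + 1566/11) = -479/22, so the E-coordinate is 1/11.
[DEG] = ½·((-3)·(0−(-162/11)) + 17·(-162/11−9) + (68/11)·(9−0)) = ½·(-486/11 − 4437/11 + 612/11) = -4311/22, so the F-coordinate is 9/11.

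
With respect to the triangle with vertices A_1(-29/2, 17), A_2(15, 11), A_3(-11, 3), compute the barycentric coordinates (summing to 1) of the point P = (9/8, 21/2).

Signed area of the reference triangle: [A_1A_2A_3] = ½·((-29/2)·(11−3) + 15·(3−17) + (-11)·(17−11)) = ½·(-116 − 210 − 66) = -196.
[PA_2A_3] = ½·((9/8)·(11−3) + 15·(3−(21/2)) + (-11)·(21/2−11)) = ½·(9 − 225/2 + 11/2) = -49, so the A_1-coordinate is (-49)/(-196) = 1/4.
[A_1PA_3] = ½·((-29/2)·(21/2−3) + (9/8)·(3−17) + (-11)·(17−(21/2))) = ½·(-435/4 − 63/4 − 143/2) = -98, so the A_2-coordinate is 1/2.
[A_1A_2P] = ½·((-29/2)·(11−(21/2)) + 15·(21/2−17) + (9/8)·(17−11)) = ½·(-29/4 − 195/2 + 27/4) = -49, so the A_3-coordinate is 1/4.

(1/4, 1/2, 1/4)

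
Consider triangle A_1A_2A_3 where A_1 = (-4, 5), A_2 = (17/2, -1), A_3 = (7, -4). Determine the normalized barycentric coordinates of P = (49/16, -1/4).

(3/8, 1/8, 1/2)

Signed area of the reference triangle: [A_1A_2A_3] = ½·((-4)·(-1−(-4)) + (17/2)·(-4−5) + 7·(5−(-1))) = ½·(-12 − 153/2 + 42) = -93/4.
[PA_2A_3] = ½·((49/16)·(-1−(-4)) + (17/2)·(-4−(-1/4)) + 7·(-1/4−(-1))) = ½·(147/16 − 255/8 + 21/4) = -279/32, so the A_1-coordinate is (-279/32)/(-93/4) = 3/8.
[A_1PA_3] = ½·((-4)·(-1/4−(-4)) + (49/16)·(-4−5) + 7·(5−(-1/4))) = ½·(-15 − 441/16 + 147/4) = -93/32, so the A_2-coordinate is 1/8.
[A_1A_2P] = ½·((-4)·(-1−(-1/4)) + (17/2)·(-1/4−5) + (49/16)·(5−(-1))) = ½·(3 − 357/8 + 147/8) = -93/8, so the A_3-coordinate is 1/2.
Check: 3/8 + 1/8 + 1/2 = 1.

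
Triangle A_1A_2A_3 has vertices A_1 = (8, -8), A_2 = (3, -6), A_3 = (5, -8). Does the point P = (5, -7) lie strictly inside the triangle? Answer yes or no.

Barycentric coordinates of P: (1/3, 1/2, 1/6).
The three coordinates are positive, positive, positive; a point is interior exactly when all three are positive.

yes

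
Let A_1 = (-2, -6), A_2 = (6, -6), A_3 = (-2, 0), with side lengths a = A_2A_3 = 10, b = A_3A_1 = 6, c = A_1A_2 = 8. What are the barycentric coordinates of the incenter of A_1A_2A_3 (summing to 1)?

The incenter has barycentric coordinates proportional to the opposite side lengths: (10 : 6 : 8).
Normalizing by 10+6+8 = 24 gives (5/12, 1/4, 1/3).

(5/12, 1/4, 1/3)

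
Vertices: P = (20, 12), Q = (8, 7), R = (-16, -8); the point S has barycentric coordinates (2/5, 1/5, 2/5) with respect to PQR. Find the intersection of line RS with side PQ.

Line RS meets PQ where the R-coordinate vanishes; zeroing S's R-weight and renormalizing leaves P, Q-weights 2/5 : 1/5 → (2/3, 1/3).
So T = (2/3)·P + (1/3)·Q = (16, 31/3).

(16, 31/3)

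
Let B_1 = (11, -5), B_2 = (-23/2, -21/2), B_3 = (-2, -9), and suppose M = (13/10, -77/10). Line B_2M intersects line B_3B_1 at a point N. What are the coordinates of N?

(9/2, -7)

Barycentric coordinates of M with respect to B_1B_2B_3: (2/5, 1/5, 2/5).
On side B_3B_1 the B_2-coordinate is zero; dropping M's B_2-weight 1/5 and renormalizing the remaining 2/5 : 2/5 gives weights 1/2, 1/2 on B_3, B_1.
N = (1/2)·(-2, -9) + (1/2)·(11, -5) = (9/2, -7).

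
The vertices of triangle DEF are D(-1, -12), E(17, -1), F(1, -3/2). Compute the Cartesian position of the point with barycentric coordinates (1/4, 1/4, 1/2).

G = (1/4)·D + (1/4)·E + (1/2)·F.
x-coordinate: (1/4)·(-1) + (1/4)·17 + (1/2)·1 = 9/2.
y-coordinate: (1/4)·(-12) + (1/4)·(-1) + (1/2)·(-3/2) = -4.

(9/2, -4)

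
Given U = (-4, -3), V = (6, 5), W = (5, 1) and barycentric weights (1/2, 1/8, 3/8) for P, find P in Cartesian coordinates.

P = (1/2)·U + (1/8)·V + (3/8)·W.
x-coordinate: (1/2)·(-4) + (1/8)·6 + (3/8)·5 = 5/8.
y-coordinate: (1/2)·(-3) + (1/8)·5 + (3/8)·1 = -1/2.

(5/8, -1/2)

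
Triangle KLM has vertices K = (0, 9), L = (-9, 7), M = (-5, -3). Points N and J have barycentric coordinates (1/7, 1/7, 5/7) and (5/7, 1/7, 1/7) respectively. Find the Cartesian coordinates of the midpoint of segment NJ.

(-24/7, 25/7)

Barycentric coordinates of the midpoint are the average: (3/7, 1/7, 3/7).
Converting: (3/7)·K + (1/7)·L + (3/7)·M = (-24/7, 25/7).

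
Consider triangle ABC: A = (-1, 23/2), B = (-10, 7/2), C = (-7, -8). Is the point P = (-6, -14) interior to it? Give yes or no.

no

Barycentric coordinates of P: (-13/255, -37/85, 379/255).
The three coordinates are negative, negative, positive; a point is interior exactly when all three are positive.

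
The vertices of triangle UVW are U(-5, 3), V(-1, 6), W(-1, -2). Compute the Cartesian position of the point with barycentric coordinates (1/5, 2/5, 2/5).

(-9/5, 11/5)

P = (1/5)·U + (2/5)·V + (2/5)·W.
x-coordinate: (1/5)·(-5) + (2/5)·(-1) + (2/5)·(-1) = -9/5.
y-coordinate: (1/5)·3 + (2/5)·6 + (2/5)·(-2) = 11/5.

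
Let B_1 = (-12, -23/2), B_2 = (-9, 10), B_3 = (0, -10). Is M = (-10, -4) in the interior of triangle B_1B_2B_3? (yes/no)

yes

Barycentric coordinates of M: (292/507, 58/169, 41/507).
The three coordinates are positive, positive, positive; a point is interior exactly when all three are positive.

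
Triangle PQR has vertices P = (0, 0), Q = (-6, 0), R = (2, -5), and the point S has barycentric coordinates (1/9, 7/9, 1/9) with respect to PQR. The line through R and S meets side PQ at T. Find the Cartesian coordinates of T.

(-21/4, 0)

Line RS meets PQ where the R-coordinate vanishes; zeroing S's R-weight and renormalizing leaves P, Q-weights 1/9 : 7/9 → (1/8, 7/8).
So T = (1/8)·P + (7/8)·Q = (-21/4, 0).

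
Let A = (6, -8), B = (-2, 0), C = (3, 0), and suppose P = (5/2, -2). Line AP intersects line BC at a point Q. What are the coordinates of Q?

Barycentric coordinates of P with respect to ABC: (1/4, 1/4, 1/2).
On side BC the A-coordinate is zero; dropping P's A-weight 1/4 and renormalizing the remaining 1/4 : 1/2 gives weights 1/3, 2/3 on B, C.
Q = (1/3)·(-2, 0) + (2/3)·(3, 0) = (4/3, 0).

(4/3, 0)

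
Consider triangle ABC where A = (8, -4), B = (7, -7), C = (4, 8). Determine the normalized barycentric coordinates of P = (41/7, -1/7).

Signed area of the reference triangle: [ABC] = ½·(8·(-7−8) + 7·(8−(-4)) + 4·(-4−(-7))) = ½·(-120 + 84 + 12) = -12.
[PBC] = ½·((41/7)·(-7−8) + 7·(8−(-1/7)) + 4·(-1/7−(-7))) = ½·(-615/7 + 57 + 192/7) = -12/7, so the A-coordinate is (-12/7)/(-12) = 1/7.
[APC] = ½·(8·(-1/7−8) + (41/7)·(8−(-4)) + 4·(-4−(-1/7))) = ½·(-456/7 + 492/7 − 108/7) = -36/7, so the B-coordinate is 3/7.
[ABP] = ½·(8·(-7−(-1/7)) + 7·(-1/7−(-4)) + (41/7)·(-4−(-7))) = ½·(-384/7 + 27 + 123/7) = -36/7, so the C-coordinate is 3/7.

(1/7, 3/7, 3/7)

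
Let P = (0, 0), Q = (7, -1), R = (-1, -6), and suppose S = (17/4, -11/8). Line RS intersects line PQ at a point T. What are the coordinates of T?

(5, -5/7)

Barycentric coordinates of S with respect to PQR: (1/4, 5/8, 1/8).
On side PQ the R-coordinate is zero; dropping S's R-weight 1/8 and renormalizing the remaining 1/4 : 5/8 gives weights 2/7, 5/7 on P, Q.
T = (2/7)·(0, 0) + (5/7)·(7, -1) = (5, -5/7).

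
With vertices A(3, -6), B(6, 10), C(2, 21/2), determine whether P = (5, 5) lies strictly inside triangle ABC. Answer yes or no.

yes

Barycentric coordinates of P: (41/131, 88/131, 2/131).
The three coordinates are positive, positive, positive; a point is interior exactly when all three are positive.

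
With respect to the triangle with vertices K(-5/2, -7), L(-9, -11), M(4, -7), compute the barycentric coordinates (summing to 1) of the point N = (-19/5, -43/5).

(2/5, 2/5, 1/5)

Signed area of the reference triangle: [KLM] = ½·((-5/2)·(-11−(-7)) + (-9)·(-7−(-7)) + 4·(-7−(-11))) = ½·(10 + 0 + 16) = 13.
[NLM] = ½·((-19/5)·(-11−(-7)) + (-9)·(-7−(-43/5)) + 4·(-43/5−(-11))) = ½·(76/5 − 72/5 + 48/5) = 26/5, so the K-coordinate is (26/5)/13 = 2/5.
[KNM] = ½·((-5/2)·(-43/5−(-7)) + (-19/5)·(-7−(-7)) + 4·(-7−(-43/5))) = ½·(4 + 0 + 32/5) = 26/5, so the L-coordinate is 2/5.
[KLN] = ½·((-5/2)·(-11−(-43/5)) + (-9)·(-43/5−(-7)) + (-19/5)·(-7−(-11))) = ½·(6 + 72/5 − 76/5) = 13/5, so the M-coordinate is 1/5.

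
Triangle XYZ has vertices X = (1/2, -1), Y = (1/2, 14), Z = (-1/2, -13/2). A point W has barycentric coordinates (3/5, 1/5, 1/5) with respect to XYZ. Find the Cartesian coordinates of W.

(3/10, 9/10)

W = (3/5)·X + (1/5)·Y + (1/5)·Z.
x-coordinate: (3/5)·(1/2) + (1/5)·(1/2) + (1/5)·(-1/2) = 3/10.
y-coordinate: (3/5)·(-1) + (1/5)·14 + (1/5)·(-13/2) = 9/10.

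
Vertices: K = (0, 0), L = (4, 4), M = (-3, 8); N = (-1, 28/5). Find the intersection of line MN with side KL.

Barycentric coordinates of N with respect to KLM: (1/5, 1/5, 3/5).
On side KL the M-coordinate is zero; dropping N's M-weight 3/5 and renormalizing the remaining 1/5 : 1/5 gives weights 1/2, 1/2 on K, L.
J = (1/2)·(0, 0) + (1/2)·(4, 4) = (2, 2).

(2, 2)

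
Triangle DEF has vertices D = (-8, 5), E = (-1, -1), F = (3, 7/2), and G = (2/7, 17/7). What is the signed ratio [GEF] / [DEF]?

1/7

[DEF] = ½·((-8)·(-1−(7/2)) + (-1)·(7/2−5) + 3·(5−(-1))) = ½·(36 + 3/2 + 18) = 111/4.
[GEF] = ½·((2/7)·(-1−(7/2)) + (-1)·(7/2−(17/7)) + 3·(17/7−(-1))) = ½·(-9/7 − 15/14 + 72/7) = 111/28, so the ratio is (111/28)/(111/4) = 1/7.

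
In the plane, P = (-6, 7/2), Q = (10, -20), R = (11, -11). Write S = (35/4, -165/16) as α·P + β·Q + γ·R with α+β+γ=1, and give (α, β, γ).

Signed area of the reference triangle: [PQR] = ½·((-6)·(-20−(-11)) + 10·(-11−(7/2)) + 11·(7/2−(-20))) = ½·(54 − 145 + 517/2) = 335/4.
[SQR] = ½·((35/4)·(-20−(-11)) + 10·(-11−(-165/16)) + 11·(-165/16−(-20))) = ½·(-315/4 − 55/8 + 1705/16) = 335/32, so the P-coordinate is (335/32)/(335/4) = 1/8.
[PSR] = ½·((-6)·(-165/16−(-11)) + (35/4)·(-11−(7/2)) + 11·(7/2−(-165/16))) = ½·(-33/8 − 1015/8 + 2431/16) = 335/32, so the Q-coordinate is 1/8.
[PQS] = ½·((-6)·(-20−(-165/16)) + 10·(-165/16−(7/2)) + (35/4)·(7/2−(-20))) = ½·(465/8 − 1105/8 + 1645/8) = 1005/16, so the R-coordinate is 3/4.

(1/8, 1/8, 3/4)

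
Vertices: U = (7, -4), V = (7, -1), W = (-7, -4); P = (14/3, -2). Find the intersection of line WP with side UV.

Barycentric coordinates of P with respect to UVW: (1/6, 2/3, 1/6).
On side UV the W-coordinate is zero; dropping P's W-weight 1/6 and renormalizing the remaining 1/6 : 2/3 gives weights 1/5, 4/5 on U, V.
Q = (1/5)·(7, -4) + (4/5)·(7, -1) = (7, -8/5).

(7, -8/5)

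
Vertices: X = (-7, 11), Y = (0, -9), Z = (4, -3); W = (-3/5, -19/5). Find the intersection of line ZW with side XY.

(-7/4, -4)

Barycentric coordinates of W with respect to XYZ: (1/5, 3/5, 1/5).
On side XY the Z-coordinate is zero; dropping W's Z-weight 1/5 and renormalizing the remaining 1/5 : 3/5 gives weights 1/4, 3/4 on X, Y.
V = (1/4)·(-7, 11) + (3/4)·(0, -9) = (-7/4, -4).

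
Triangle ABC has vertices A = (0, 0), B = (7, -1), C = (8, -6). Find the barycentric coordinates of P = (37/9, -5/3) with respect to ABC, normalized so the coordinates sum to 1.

(4/9, 1/3, 2/9)

Signed area of the reference triangle: [ABC] = ½·(0·(-1−(-6)) + 7·(-6−0) + 8·(0−(-1))) = ½·(0 − 42 + 8) = -17.
[PBC] = ½·((37/9)·(-1−(-6)) + 7·(-6−(-5/3)) + 8·(-5/3−(-1))) = ½·(185/9 − 91/3 − 16/3) = -68/9, so the A-coordinate is (-68/9)/(-17) = 4/9.
[APC] = ½·(0·(-5/3−(-6)) + (37/9)·(-6−0) + 8·(0−(-5/3))) = ½·(0 − 74/3 + 40/3) = -17/3, so the B-coordinate is 1/3.
[ABP] = ½·(0·(-1−(-5/3)) + 7·(-5/3−0) + (37/9)·(0−(-1))) = ½·(0 − 35/3 + 37/9) = -34/9, so the C-coordinate is 2/9.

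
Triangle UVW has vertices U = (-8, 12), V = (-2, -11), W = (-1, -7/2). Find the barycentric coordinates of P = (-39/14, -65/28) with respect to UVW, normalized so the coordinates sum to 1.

Signed area of the reference triangle: [UVW] = ½·((-8)·(-11−(-7/2)) + (-2)·(-7/2−12) + (-1)·(12−(-11))) = ½·(60 + 31 − 23) = 34.
[PVW] = ½·((-39/14)·(-11−(-7/2)) + (-2)·(-7/2−(-65/28)) + (-1)·(-65/28−(-11))) = ½·(585/28 + 33/14 − 243/28) = 51/7, so the U-coordinate is (51/7)/34 = 3/14.
[UPW] = ½·((-8)·(-65/28−(-7/2)) + (-39/14)·(-7/2−12) + (-1)·(12−(-65/28))) = ½·(-66/7 + 1209/28 − 401/28) = 68/7, so the V-coordinate is 2/7.
[UVP] = ½·((-8)·(-11−(-65/28)) + (-2)·(-65/28−12) + (-39/14)·(12−(-11))) = ½·(486/7 + 401/14 − 897/14) = 17, so the W-coordinate is 1/2.
Check: 3/14 + 2/7 + 1/2 = 1.

(3/14, 2/7, 1/2)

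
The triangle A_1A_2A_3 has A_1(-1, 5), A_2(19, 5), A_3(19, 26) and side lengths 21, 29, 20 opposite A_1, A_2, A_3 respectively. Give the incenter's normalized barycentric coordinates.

The incenter has barycentric coordinates proportional to the opposite side lengths: (21 : 29 : 20).
Normalizing by 21+29+20 = 70 gives (3/10, 29/70, 2/7).

(3/10, 29/70, 2/7)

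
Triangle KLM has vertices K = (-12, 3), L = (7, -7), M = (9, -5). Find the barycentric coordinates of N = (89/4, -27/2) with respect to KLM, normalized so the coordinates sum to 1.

Signed area of the reference triangle: [KLM] = ½·((-12)·(-7−(-5)) + 7·(-5−3) + 9·(3−(-7))) = ½·(24 − 56 + 90) = 29.
[NLM] = ½·((89/4)·(-7−(-5)) + 7·(-5−(-27/2)) + 9·(-27/2−(-7))) = ½·(-89/2 + 119/2 − 117/2) = -87/4, so the K-coordinate is (-87/4)/29 = -3/4.
[KNM] = ½·((-12)·(-27/2−(-5)) + (89/4)·(-5−3) + 9·(3−(-27/2))) = ½·(102 − 178 + 297/2) = 145/4, so the L-coordinate is 5/4.
[KLN] = ½·((-12)·(-7−(-27/2)) + 7·(-27/2−3) + (89/4)·(3−(-7))) = ½·(-78 − 231/2 + 445/2) = 29/2, so the M-coordinate is 1/2.

(-3/4, 5/4, 1/2)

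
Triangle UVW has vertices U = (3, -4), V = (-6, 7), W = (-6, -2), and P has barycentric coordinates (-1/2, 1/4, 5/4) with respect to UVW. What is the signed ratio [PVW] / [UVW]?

-1/2

The signed ratio [PVW]/[UVW] equals the barycentric coordinate of P at vertex U, which is -1/2.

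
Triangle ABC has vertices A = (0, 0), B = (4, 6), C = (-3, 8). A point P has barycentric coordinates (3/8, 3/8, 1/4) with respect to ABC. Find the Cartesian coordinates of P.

P = (3/8)·A + (3/8)·B + (1/4)·C.
x-coordinate: (3/8)·0 + (3/8)·4 + (1/4)·(-3) = 3/4.
y-coordinate: (3/8)·0 + (3/8)·6 + (1/4)·8 = 17/4.

(3/4, 17/4)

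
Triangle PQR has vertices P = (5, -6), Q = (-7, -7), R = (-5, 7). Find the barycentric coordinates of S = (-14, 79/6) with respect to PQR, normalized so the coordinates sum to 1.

Signed area of the reference triangle: [PQR] = ½·(5·(-7−7) + (-7)·(7−(-6)) + (-5)·(-6−(-7))) = ½·(-70 − 91 − 5) = -83.
[SQR] = ½·((-14)·(-7−7) + (-7)·(7−(79/6)) + (-5)·(79/6−(-7))) = ½·(196 + 259/6 − 605/6) = 415/6, so the P-coordinate is (415/6)/(-83) = -5/6.
[PSR] = ½·(5·(79/6−7) + (-14)·(7−(-6)) + (-5)·(-6−(79/6))) = ½·(185/6 − 182 + 575/6) = -83/3, so the Q-coordinate is 1/3.
[PQS] = ½·(5·(-7−(79/6)) + (-7)·(79/6−(-6)) + (-14)·(-6−(-7))) = ½·(-605/6 − 805/6 − 14) = -249/2, so the R-coordinate is 3/2.
Check: -5/6 + 1/3 + 3/2 = 1.

(-5/6, 1/3, 3/2)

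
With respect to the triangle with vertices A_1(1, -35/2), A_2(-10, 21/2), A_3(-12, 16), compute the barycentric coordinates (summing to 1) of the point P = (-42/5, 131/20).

Signed area of the reference triangle: [A_1A_2A_3] = ½·(1·(21/2−16) + (-10)·(16−(-35/2)) + (-12)·(-35/2−(21/2))) = ½·(-11/2 − 335 + 336) = -9/4.
[PA_2A_3] = ½·((-42/5)·(21/2−16) + (-10)·(16−(131/20)) + (-12)·(131/20−(21/2))) = ½·(231/5 − 189/2 + 237/5) = -9/20, so the A_1-coordinate is (-9/20)/(-9/4) = 1/5.
[A_1PA_3] = ½·(1·(131/20−16) + (-42/5)·(16−(-35/2)) + (-12)·(-35/2−(131/20))) = ½·(-189/20 − 1407/5 + 1443/5) = -9/8, so the A_2-coordinate is 1/2.
[A_1A_2P] = ½·(1·(21/2−(131/20)) + (-10)·(131/20−(-35/2)) + (-42/5)·(-35/2−(21/2))) = ½·(79/20 − 481/2 + 1176/5) = -27/40, so the A_3-coordinate is 3/10.

(1/5, 1/2, 3/10)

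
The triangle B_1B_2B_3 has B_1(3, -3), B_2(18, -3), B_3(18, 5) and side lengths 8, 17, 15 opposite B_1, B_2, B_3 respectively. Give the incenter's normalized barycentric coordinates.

The incenter has barycentric coordinates proportional to the opposite side lengths: (8 : 17 : 15).
Normalizing by 8+17+15 = 40 gives (1/5, 17/40, 3/8).

(1/5, 17/40, 3/8)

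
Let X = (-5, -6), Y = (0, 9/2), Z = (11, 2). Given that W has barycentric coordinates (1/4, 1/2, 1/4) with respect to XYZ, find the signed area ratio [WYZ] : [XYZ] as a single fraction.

The signed ratio [WYZ]/[XYZ] equals the barycentric coordinate of W at vertex X, which is 1/4.

1/4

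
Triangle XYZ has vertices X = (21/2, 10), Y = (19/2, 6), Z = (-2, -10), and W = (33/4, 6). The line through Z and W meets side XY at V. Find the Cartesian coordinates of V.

Barycentric coordinates of W with respect to XYZ: (2/3, 1/6, 1/6).
On side XY the Z-coordinate is zero; dropping W's Z-weight 1/6 and renormalizing the remaining 2/3 : 1/6 gives weights 4/5, 1/5 on X, Y.
V = (4/5)·(21/2, 10) + (1/5)·(19/2, 6) = (103/10, 46/5).

(103/10, 46/5)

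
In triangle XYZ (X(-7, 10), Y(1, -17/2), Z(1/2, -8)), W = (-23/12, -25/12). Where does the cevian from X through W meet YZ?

Barycentric coordinates of W with respect to XYZ: (1/3, 1/6, 1/2).
On side YZ the X-coordinate is zero; dropping W's X-weight 1/3 and renormalizing the remaining 1/6 : 1/2 gives weights 1/4, 3/4 on Y, Z.
V = (1/4)·(1, -17/2) + (3/4)·(1/2, -8) = (5/8, -65/8).

(5/8, -65/8)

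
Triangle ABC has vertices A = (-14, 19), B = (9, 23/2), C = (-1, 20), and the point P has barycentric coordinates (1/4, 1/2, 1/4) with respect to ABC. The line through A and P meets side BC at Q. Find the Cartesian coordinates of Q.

Line AP meets BC where the A-coordinate vanishes; zeroing P's A-weight and renormalizing leaves B, C-weights 1/2 : 1/4 → (2/3, 1/3).
So Q = (2/3)·B + (1/3)·C = (17/3, 43/3).

(17/3, 43/3)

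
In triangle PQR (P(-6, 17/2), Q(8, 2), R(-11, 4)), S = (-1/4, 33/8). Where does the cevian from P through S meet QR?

(5/3, 8/3)

Barycentric coordinates of S with respect to PQR: (1/4, 1/2, 1/4).
On side QR the P-coordinate is zero; dropping S's P-weight 1/4 and renormalizing the remaining 1/2 : 1/4 gives weights 2/3, 1/3 on Q, R.
T = (2/3)·(8, 2) + (1/3)·(-11, 4) = (5/3, 8/3).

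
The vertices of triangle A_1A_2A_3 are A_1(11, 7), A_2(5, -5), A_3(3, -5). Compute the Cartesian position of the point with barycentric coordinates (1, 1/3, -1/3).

P = 1·A_1 + (1/3)·A_2 + (-1/3)·A_3.
x-coordinate: 1·11 + (1/3)·5 + (-1/3)·3 = 35/3.
y-coordinate: 1·7 + (1/3)·(-5) + (-1/3)·(-5) = 7.

(35/3, 7)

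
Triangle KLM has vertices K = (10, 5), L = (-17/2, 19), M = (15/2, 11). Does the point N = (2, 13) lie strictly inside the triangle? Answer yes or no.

Barycentric coordinates of N: (3/19, 7/19, 9/19).
The three coordinates are positive, positive, positive; a point is interior exactly when all three are positive.

yes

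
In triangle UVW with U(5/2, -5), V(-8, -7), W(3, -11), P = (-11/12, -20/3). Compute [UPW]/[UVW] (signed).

1/3

[UVW] = ½·((5/2)·(-7−(-11)) + (-8)·(-11−(-5)) + 3·(-5−(-7))) = ½·(10 + 48 + 6) = 32.
[UPW] = ½·((5/2)·(-20/3−(-11)) + (-11/12)·(-11−(-5)) + 3·(-5−(-20/3))) = ½·(65/6 + 11/2 + 5) = 32/3, so the ratio is (32/3)/32 = 1/3.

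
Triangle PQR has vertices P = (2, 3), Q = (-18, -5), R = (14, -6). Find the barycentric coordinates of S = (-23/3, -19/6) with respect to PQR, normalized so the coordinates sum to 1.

(1/4, 7/12, 1/6)

Signed area of the reference triangle: [PQR] = ½·(2·(-5−(-6)) + (-18)·(-6−3) + 14·(3−(-5))) = ½·(2 + 162 + 112) = 138.
[SQR] = ½·((-23/3)·(-5−(-6)) + (-18)·(-6−(-19/6)) + 14·(-19/6−(-5))) = ½·(-23/3 + 51 + 77/3) = 69/2, so the P-coordinate is (69/2)/138 = 1/4.
[PSR] = ½·(2·(-19/6−(-6)) + (-23/3)·(-6−3) + 14·(3−(-19/6))) = ½·(17/3 + 69 + 259/3) = 161/2, so the Q-coordinate is 7/12.
[PQS] = ½·(2·(-5−(-19/6)) + (-18)·(-19/6−3) + (-23/3)·(3−(-5))) = ½·(-11/3 + 111 − 184/3) = 23, so the R-coordinate is 1/6.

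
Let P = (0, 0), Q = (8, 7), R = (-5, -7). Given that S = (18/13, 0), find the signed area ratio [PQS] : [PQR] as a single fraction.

6/13

[PQR] = ½·(0·(7−(-7)) + 8·(-7−0) + (-5)·(0−7)) = ½·(0 − 56 + 35) = -21/2.
[PQS] = ½·(0·(7−0) + 8·(0−0) + (18/13)·(0−7)) = ½·(0 + 0 − 126/13) = -63/13, so the ratio is (-63/13)/(-21/2) = 6/13.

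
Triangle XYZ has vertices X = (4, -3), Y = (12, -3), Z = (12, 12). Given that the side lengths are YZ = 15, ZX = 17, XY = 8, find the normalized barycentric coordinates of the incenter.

The incenter has barycentric coordinates proportional to the opposite side lengths: (15 : 17 : 8).
Normalizing by 15+17+8 = 40 gives (3/8, 17/40, 1/5).

(3/8, 17/40, 1/5)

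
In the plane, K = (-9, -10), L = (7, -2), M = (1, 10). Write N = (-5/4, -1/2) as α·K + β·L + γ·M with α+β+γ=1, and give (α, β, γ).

Signed area of the reference triangle: [KLM] = ½·((-9)·(-2−10) + 7·(10−(-10)) + 1·(-10−(-2))) = ½·(108 + 140 − 8) = 120.
[NLM] = ½·((-5/4)·(-2−10) + 7·(10−(-1/2)) + 1·(-1/2−(-2))) = ½·(15 + 147/2 + 3/2) = 45, so the K-coordinate is 45/120 = 3/8.
[KNM] = ½·((-9)·(-1/2−10) + (-5/4)·(10−(-10)) + 1·(-10−(-1/2))) = ½·(189/2 − 25 − 19/2) = 30, so the L-coordinate is 1/4.
[KLN] = ½·((-9)·(-2−(-1/2)) + 7·(-1/2−(-10)) + (-5/4)·(-10−(-2))) = ½·(27/2 + 133/2 + 10) = 45, so the M-coordinate is 3/8.
Check: 3/8 + 1/4 + 3/8 = 1.

(3/8, 1/4, 3/8)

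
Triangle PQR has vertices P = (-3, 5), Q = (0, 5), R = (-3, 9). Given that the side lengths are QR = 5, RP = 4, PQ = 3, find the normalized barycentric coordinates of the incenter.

(5/12, 1/3, 1/4)

The incenter has barycentric coordinates proportional to the opposite side lengths: (5 : 4 : 3).
Normalizing by 5+4+3 = 12 gives (5/12, 1/3, 1/4).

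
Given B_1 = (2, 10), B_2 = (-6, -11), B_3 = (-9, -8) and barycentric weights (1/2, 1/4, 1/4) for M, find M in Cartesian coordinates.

M = (1/2)·B_1 + (1/4)·B_2 + (1/4)·B_3.
x-coordinate: (1/2)·2 + (1/4)·(-6) + (1/4)·(-9) = -11/4.
y-coordinate: (1/2)·10 + (1/4)·(-11) + (1/4)·(-8) = 1/4.

(-11/4, 1/4)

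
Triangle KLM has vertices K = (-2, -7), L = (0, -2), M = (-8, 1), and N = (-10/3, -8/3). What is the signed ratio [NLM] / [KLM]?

[KLM] = ½·((-2)·(-2−1) + 0·(1−(-7)) + (-8)·(-7−(-2))) = ½·(6 + 0 + 40) = 23.
[NLM] = ½·((-10/3)·(-2−1) + 0·(1−(-8/3)) + (-8)·(-8/3−(-2))) = ½·(10 + 0 + 16/3) = 23/3, so the ratio is (23/3)/23 = 1/3.

1/3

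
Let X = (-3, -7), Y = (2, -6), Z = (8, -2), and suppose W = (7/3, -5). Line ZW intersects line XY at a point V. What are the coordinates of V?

Barycentric coordinates of W with respect to XYZ: (1/3, 1/3, 1/3).
On side XY the Z-coordinate is zero; dropping W's Z-weight 1/3 and renormalizing the remaining 1/3 : 1/3 gives weights 1/2, 1/2 on X, Y.
V = (1/2)·(-3, -7) + (1/2)·(2, -6) = (-1/2, -13/2).

(-1/2, -13/2)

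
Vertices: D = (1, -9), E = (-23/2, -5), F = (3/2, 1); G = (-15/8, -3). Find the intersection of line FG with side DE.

(-21/4, -7)

Barycentric coordinates of G with respect to DEF: (1/4, 1/4, 1/2).
On side DE the F-coordinate is zero; dropping G's F-weight 1/2 and renormalizing the remaining 1/4 : 1/4 gives weights 1/2, 1/2 on D, E.
H = (1/2)·(1, -9) + (1/2)·(-23/2, -5) = (-21/4, -7).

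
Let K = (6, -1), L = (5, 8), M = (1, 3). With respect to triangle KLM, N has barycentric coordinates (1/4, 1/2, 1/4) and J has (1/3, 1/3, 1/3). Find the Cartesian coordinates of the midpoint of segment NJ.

(33/8, 47/12)

Barycentric coordinates of the midpoint are the average: (7/24, 5/12, 7/24).
Converting: (7/24)·K + (5/12)·L + (7/24)·M = (33/8, 47/12).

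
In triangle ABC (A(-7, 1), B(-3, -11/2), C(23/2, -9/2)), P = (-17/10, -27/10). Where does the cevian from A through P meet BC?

Barycentric coordinates of P with respect to ABC: (2/5, 2/5, 1/5).
On side BC the A-coordinate is zero; dropping P's A-weight 2/5 and renormalizing the remaining 2/5 : 1/5 gives weights 2/3, 1/3 on B, C.
Q = (2/3)·(-3, -11/2) + (1/3)·(23/2, -9/2) = (11/6, -31/6).

(11/6, -31/6)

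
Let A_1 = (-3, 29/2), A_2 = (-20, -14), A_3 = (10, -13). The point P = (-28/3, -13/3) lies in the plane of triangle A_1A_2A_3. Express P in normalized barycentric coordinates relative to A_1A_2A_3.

Signed area of the reference triangle: [A_1A_2A_3] = ½·((-3)·(-14−(-13)) + (-20)·(-13−(29/2)) + 10·(29/2−(-14))) = ½·(3 + 550 + 285) = 419.
[PA_2A_3] = ½·((-28/3)·(-14−(-13)) + (-20)·(-13−(-13/3)) + 10·(-13/3−(-14))) = ½·(28/3 + 520/3 + 290/3) = 419/3, so the A_1-coordinate is (419/3)/419 = 1/3.
[A_1PA_3] = ½·((-3)·(-13/3−(-13)) + (-28/3)·(-13−(29/2)) + 10·(29/2−(-13/3))) = ½·(-26 + 770/3 + 565/3) = 419/2, so the A_2-coordinate is 1/2.
[A_1A_2P] = ½·((-3)·(-14−(-13/3)) + (-20)·(-13/3−(29/2)) + (-28/3)·(29/2−(-14))) = ½·(29 + 1130/3 − 266) = 419/6, so the A_3-coordinate is 1/6.
Check: 1/3 + 1/2 + 1/6 = 1.

(1/3, 1/2, 1/6)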